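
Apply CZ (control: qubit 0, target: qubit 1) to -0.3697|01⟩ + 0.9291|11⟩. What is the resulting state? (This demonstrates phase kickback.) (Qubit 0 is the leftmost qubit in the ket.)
-0.3697|01⟩ - 0.9291|11⟩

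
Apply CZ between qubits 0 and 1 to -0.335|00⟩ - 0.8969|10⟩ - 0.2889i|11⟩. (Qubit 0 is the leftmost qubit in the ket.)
-0.335|00⟩ - 0.8969|10⟩ + 0.2889i|11⟩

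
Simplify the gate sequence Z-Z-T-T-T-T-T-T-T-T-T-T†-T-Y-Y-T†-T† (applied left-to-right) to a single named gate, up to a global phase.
T†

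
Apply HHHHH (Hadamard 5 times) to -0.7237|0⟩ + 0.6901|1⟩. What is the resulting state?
-0.02376|0⟩ - 0.9997|1⟩

H² = I, so H^5 = H: a single Hadamard. With (a, b) = (-0.7237, 0.6901), H gives ((a + b)/√2, (a − b)/√2) = (-0.02376, -0.9997).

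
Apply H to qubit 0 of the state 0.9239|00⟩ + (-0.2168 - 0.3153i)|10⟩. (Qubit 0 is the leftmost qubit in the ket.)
(0.5 - 0.223i)|00⟩ + (0.8066 + 0.223i)|10⟩

H on qubit 0 mixes each pair of kets that differ only in qubit 0: amplitudes (a, b) of (|…0…⟩, |…1…⟩) become ((a + b)/√2, (a − b)/√2). Kets absent from the input have amplitude 0.
(|00⟩, |10⟩): (a, b) = (0.9239, (-0.2168 - 0.3153i)) → ((0.5 - 0.223i), (0.8066 + 0.223i))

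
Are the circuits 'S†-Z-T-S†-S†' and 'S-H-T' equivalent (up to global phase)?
No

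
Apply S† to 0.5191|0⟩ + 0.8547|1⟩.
0.5191|0⟩ - 0.8547i|1⟩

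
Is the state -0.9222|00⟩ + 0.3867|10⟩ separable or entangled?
Separable

Writing the state as a|00⟩ + b|01⟩ + c|10⟩ + d|11⟩, it is a product state iff ad − bc = 0.
Here (a, b, c, d) = (-0.9222, 0, 0.3867, 0): ad − bc = (-0.9222)(0) − (0)(0.3867) = 0, so the state is separable.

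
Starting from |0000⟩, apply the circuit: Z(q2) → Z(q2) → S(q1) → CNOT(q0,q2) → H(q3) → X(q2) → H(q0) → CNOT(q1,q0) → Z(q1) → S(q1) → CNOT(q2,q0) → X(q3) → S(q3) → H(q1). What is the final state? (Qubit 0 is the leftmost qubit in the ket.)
1/√8|0010⟩ + (1/√8)i|0011⟩ + 1/√8|0110⟩ + (1/√8)i|0111⟩ + 1/√8|1010⟩ + (1/√8)i|1011⟩ + 1/√8|1110⟩ + (1/√8)i|1111⟩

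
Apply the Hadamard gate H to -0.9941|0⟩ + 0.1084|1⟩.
-0.6263|0⟩ - 0.7796|1⟩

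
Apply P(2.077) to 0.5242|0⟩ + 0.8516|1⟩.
0.5242|0⟩ + (-0.4129 + 0.7448i)|1⟩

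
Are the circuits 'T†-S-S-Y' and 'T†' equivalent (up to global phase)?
No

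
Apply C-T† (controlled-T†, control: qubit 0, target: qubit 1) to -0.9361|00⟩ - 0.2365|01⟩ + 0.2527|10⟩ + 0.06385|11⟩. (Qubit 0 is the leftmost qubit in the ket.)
-0.9361|00⟩ - 0.2365|01⟩ + 0.2527|10⟩ + (0.04515 - 0.04515i)|11⟩

C-T† leaves the control-|0⟩ kets |00⟩, |01⟩ unchanged and applies T† to qubit 1 on the control-|1⟩ pair (|10⟩, |11⟩).
T† = [[1, 0], [0, (1/√2 - (1/√2)i)]].
With a = amp(|10⟩) = 0.2527 and b = amp(|11⟩) = 0.06385:
new amp(|10⟩) = (1)·a = 0.2527
new amp(|11⟩) = (1/√2 - (1/√2)i)·b = (0.04515 - 0.04515i)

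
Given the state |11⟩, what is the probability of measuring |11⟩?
1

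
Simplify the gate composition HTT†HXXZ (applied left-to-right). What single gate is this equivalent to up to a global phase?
Z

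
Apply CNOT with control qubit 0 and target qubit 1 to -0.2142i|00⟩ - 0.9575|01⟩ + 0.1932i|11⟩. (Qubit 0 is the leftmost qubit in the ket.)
-0.2142i|00⟩ - 0.9575|01⟩ + 0.1932i|10⟩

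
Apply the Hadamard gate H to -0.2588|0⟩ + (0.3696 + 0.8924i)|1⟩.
(0.07835 + 0.631i)|0⟩ + (-0.4443 - 0.631i)|1⟩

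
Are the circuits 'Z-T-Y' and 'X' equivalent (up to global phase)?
No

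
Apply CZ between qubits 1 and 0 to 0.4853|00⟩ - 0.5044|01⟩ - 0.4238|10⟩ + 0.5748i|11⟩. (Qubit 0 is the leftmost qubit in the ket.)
0.4853|00⟩ - 0.5044|01⟩ - 0.4238|10⟩ - 0.5748i|11⟩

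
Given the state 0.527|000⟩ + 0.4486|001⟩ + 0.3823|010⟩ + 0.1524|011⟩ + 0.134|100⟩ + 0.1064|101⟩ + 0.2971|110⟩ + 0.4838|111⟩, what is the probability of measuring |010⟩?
0.1462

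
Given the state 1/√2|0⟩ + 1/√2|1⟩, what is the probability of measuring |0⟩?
1/2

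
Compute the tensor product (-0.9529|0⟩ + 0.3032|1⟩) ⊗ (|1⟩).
-0.9529|01⟩ + 0.3032|11⟩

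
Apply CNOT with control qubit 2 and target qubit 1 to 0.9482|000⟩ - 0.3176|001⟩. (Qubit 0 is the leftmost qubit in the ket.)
0.9482|000⟩ - 0.3176|011⟩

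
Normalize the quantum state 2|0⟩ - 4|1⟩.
1/√5|0⟩ - 0.8944|1⟩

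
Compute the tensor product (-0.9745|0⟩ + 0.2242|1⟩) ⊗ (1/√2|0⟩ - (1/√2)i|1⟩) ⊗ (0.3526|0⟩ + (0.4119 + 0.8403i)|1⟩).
-0.243|000⟩ + (-0.2838 - 0.579i)|001⟩ + 0.243i|010⟩ + (-0.579 + 0.2838i)|011⟩ + 0.0559|100⟩ + (0.0653 + 0.1332i)|101⟩ - 0.0559i|110⟩ + (0.1332 - 0.0653i)|111⟩

amp(|b₁b₂…⟩) = product of the factor amplitudes for bits b₁, b₂, …; only kets whose every factor amplitude is nonzero survive.
|000⟩: (-0.9745)(1/√2)(0.3526) = -0.243
|001⟩: (-0.9745)(1/√2)(0.4119 + 0.8403i) = (-0.2838 - 0.579i)
|010⟩: (-0.9745)(-(1/√2)i)(0.3526) = 0.243i
|011⟩: (-0.9745)(-(1/√2)i)(0.4119 + 0.8403i) = (-0.579 + 0.2838i)
|100⟩: (0.2242)(1/√2)(0.3526) = 0.0559
|101⟩: (0.2242)(1/√2)(0.4119 + 0.8403i) = (0.0653 + 0.1332i)
|110⟩: (0.2242)(-(1/√2)i)(0.3526) = -0.0559i
|111⟩: (0.2242)(-(1/√2)i)(0.4119 + 0.8403i) = (0.1332 - 0.0653i)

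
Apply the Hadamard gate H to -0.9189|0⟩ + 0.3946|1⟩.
-0.3707|0⟩ - 0.9288|1⟩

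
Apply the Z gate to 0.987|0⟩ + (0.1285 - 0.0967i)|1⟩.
0.987|0⟩ + (-0.1285 + 0.0967i)|1⟩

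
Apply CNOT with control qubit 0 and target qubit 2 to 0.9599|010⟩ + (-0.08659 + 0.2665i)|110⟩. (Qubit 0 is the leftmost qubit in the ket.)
0.9599|010⟩ + (-0.08659 + 0.2665i)|111⟩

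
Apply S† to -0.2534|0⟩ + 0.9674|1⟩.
-0.2534|0⟩ - 0.9674i|1⟩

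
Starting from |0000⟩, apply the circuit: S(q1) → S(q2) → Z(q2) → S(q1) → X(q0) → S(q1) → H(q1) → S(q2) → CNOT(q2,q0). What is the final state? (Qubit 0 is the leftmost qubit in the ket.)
1/√2|1000⟩ + 1/√2|1100⟩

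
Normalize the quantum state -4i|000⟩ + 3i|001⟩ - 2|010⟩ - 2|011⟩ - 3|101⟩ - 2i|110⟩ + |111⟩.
-0.5835i|000⟩ + 0.4376i|001⟩ - 0.2917|010⟩ - 0.2917|011⟩ - 0.4376|101⟩ - 0.2917i|110⟩ + 0.1459|111⟩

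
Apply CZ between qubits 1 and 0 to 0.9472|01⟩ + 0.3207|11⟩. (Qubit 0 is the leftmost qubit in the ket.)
0.9472|01⟩ - 0.3207|11⟩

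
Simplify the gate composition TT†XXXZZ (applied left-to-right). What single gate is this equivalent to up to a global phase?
X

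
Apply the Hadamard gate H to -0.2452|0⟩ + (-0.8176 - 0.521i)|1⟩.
(-0.7515 - 0.3684i)|0⟩ + (0.4047 + 0.3684i)|1⟩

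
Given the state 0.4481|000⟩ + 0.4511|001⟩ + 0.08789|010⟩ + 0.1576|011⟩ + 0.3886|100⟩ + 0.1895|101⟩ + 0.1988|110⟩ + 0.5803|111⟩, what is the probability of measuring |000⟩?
0.2008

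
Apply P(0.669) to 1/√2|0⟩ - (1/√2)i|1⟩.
1/√2|0⟩ + (0.4385 - 0.5547i)|1⟩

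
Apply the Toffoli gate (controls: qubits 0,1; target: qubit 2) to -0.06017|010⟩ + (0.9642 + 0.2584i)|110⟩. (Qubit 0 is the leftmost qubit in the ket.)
-0.06017|010⟩ + (0.9642 + 0.2584i)|111⟩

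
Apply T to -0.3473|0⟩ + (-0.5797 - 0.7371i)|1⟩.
-0.3473|0⟩ + (0.1113 - 0.9311i)|1⟩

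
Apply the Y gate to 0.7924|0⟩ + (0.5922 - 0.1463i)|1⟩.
(-0.1463 - 0.5922i)|0⟩ + 0.7924i|1⟩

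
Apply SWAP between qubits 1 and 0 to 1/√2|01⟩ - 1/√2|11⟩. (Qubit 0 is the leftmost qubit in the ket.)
1/√2|10⟩ - 1/√2|11⟩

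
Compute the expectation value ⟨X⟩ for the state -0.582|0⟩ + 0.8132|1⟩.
-0.9466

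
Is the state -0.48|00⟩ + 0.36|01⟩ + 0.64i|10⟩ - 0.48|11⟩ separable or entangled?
Entangled

Writing the state as a|00⟩ + b|01⟩ + c|10⟩ + d|11⟩, it is a product state iff ad − bc = 0.
Here (a, b, c, d) = (-0.48, 0.36, 0.64i, -0.48): ad − bc = (-0.48)(-0.48) − (0.36)(0.64i) = (0.2304 - 0.2304i) ≠ 0, so the state is entangled.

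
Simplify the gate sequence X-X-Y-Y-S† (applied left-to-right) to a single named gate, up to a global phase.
S†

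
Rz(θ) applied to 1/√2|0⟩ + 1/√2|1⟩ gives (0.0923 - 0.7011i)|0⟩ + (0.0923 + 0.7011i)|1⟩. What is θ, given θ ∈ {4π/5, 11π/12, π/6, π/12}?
11π/12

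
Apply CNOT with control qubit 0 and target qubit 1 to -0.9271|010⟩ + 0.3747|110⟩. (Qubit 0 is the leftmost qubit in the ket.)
-0.9271|010⟩ + 0.3747|100⟩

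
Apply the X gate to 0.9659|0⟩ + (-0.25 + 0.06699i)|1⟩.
(-0.25 + 0.06699i)|0⟩ + 0.9659|1⟩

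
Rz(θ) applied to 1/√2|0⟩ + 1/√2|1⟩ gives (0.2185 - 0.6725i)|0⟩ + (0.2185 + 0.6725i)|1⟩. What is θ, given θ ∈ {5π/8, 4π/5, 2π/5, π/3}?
4π/5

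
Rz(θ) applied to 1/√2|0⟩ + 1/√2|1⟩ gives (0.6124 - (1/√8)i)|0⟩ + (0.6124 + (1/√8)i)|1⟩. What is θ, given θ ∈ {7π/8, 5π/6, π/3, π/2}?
π/3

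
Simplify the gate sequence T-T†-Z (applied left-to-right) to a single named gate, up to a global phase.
Z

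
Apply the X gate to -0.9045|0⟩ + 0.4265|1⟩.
0.4265|0⟩ - 0.9045|1⟩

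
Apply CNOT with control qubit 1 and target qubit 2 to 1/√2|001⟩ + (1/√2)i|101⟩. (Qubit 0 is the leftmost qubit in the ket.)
1/√2|001⟩ + (1/√2)i|101⟩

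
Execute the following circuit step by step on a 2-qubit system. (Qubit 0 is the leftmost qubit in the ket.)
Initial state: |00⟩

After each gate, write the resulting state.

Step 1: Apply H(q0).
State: 1/√2|00⟩ + 1/√2|10⟩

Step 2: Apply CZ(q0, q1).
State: 1/√2|00⟩ + 1/√2|10⟩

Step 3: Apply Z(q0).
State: 1/√2|00⟩ - 1/√2|10⟩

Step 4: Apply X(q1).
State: 1/√2|01⟩ - 1/√2|11⟩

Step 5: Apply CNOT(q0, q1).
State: 1/√2|01⟩ - 1/√2|10⟩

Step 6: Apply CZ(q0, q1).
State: 1/√2|01⟩ - 1/√2|10⟩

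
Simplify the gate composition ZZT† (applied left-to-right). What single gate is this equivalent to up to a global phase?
T†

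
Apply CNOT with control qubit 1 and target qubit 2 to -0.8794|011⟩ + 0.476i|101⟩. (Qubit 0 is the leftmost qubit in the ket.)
-0.8794|010⟩ + 0.476i|101⟩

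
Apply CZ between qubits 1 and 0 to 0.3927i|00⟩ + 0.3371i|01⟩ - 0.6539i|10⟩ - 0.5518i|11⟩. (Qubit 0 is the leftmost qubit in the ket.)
0.3927i|00⟩ + 0.3371i|01⟩ - 0.6539i|10⟩ + 0.5518i|11⟩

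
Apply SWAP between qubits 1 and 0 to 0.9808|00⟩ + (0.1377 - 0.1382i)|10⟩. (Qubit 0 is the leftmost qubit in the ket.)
0.9808|00⟩ + (0.1377 - 0.1382i)|01⟩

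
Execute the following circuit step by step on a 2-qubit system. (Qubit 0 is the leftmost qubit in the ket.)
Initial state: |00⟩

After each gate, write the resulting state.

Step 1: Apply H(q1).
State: 1/√2|00⟩ + 1/√2|01⟩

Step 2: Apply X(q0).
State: 1/√2|10⟩ + 1/√2|11⟩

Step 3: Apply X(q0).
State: 1/√2|00⟩ + 1/√2|01⟩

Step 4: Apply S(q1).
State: 1/√2|00⟩ + (1/√2)i|01⟩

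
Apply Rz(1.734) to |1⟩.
(0.6471 + 0.7624i)|1⟩

Rz(1.734) = [[e^(−iθ/2), 0], [0, e^(iθ/2)]] with e^(±iθ/2) = cos(θ/2) ± i·sin(θ/2); θ = 1.734, cos(θ/2) ≈ 0.647117, sin(θ/2) ≈ 0.762391.
With a = amp(|0⟩) = 0 and b = amp(|1⟩) = 1:
new amp(|0⟩) = (0.647117 - 0.762391i)·a = 0
new amp(|1⟩) = (0.647117 + 0.762391i)·b = (0.6471 + 0.7624i)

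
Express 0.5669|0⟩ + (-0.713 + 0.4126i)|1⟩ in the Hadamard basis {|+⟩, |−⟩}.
(-0.1033 + 0.2918i)|+⟩ + (0.905 - 0.2918i)|−⟩

With |ψ⟩ = α|0⟩ + β|1⟩, the Hadamard-basis coefficients are ⟨+|ψ⟩ = (α + β)/√2 and ⟨−|ψ⟩ = (α − β)/√2.
Here α = 0.5669, β = (-0.713 + 0.4126i): (α + β)/√2 = (-0.1033 + 0.2918i), (α − β)/√2 = (0.905 - 0.2918i).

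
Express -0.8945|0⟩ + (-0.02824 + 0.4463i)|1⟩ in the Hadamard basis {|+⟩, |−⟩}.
(-0.6525 + 0.3156i)|+⟩ + (-0.6125 - 0.3156i)|−⟩

With |ψ⟩ = α|0⟩ + β|1⟩, the Hadamard-basis coefficients are ⟨+|ψ⟩ = (α + β)/√2 and ⟨−|ψ⟩ = (α − β)/√2.
Here α = -0.8945, β = (-0.02824 + 0.4463i): (α + β)/√2 = (-0.6525 + 0.3156i), (α − β)/√2 = (-0.6125 - 0.3156i).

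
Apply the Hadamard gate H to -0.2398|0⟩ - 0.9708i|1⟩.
(-0.1696 - 0.6865i)|0⟩ + (-0.1696 + 0.6865i)|1⟩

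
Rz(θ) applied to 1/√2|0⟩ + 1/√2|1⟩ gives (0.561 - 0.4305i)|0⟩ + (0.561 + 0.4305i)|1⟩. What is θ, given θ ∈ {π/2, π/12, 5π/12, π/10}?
5π/12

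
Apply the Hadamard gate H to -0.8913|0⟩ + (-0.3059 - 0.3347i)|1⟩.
(-0.8465 - 0.2367i)|0⟩ + (-0.4139 + 0.2367i)|1⟩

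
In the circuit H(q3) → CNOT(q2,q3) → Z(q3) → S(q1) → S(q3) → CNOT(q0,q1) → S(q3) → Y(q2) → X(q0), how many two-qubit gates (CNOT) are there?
2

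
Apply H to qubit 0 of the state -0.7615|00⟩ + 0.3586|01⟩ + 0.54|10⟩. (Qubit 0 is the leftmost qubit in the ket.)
-0.1566|00⟩ + 0.2536|01⟩ - 0.9203|10⟩ + 0.2536|11⟩

H on qubit 0 mixes each pair of kets that differ only in qubit 0: amplitudes (a, b) of (|…0…⟩, |…1…⟩) become ((a + b)/√2, (a − b)/√2). Kets absent from the input have amplitude 0.
(|00⟩, |10⟩): (a, b) = (-0.7615, 0.54) → (-0.1566, -0.9203)
(|01⟩, |11⟩): (a, b) = (0.3586, 0) → (0.2536, 0.2536)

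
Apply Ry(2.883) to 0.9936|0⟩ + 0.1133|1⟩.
0.01576|0⟩ + 0.9999|1⟩

Ry(2.883) = [[cos(θ/2), −sin(θ/2)], [sin(θ/2), cos(θ/2)]]; θ = 2.883, cos(θ/2) ≈ 0.128936, sin(θ/2) ≈ 0.991653.
With a = amp(|0⟩) = 0.9936 and b = amp(|1⟩) = 0.1133:
new amp(|0⟩) = (0.128936)·a + (-0.991653)·b = 0.01576
new amp(|1⟩) = (0.991653)·a + (0.128936)·b = 0.9999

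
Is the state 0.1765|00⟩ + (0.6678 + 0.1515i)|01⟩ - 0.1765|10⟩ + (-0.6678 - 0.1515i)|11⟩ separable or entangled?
Separable

Writing the state as a|00⟩ + b|01⟩ + c|10⟩ + d|11⟩, it is a product state iff ad − bc = 0.
Here (a, b, c, d) = (0.1765, (0.6678 + 0.1515i), -0.1765, (-0.6678 - 0.1515i)): ad − bc = (0.1765)(-0.6678 - 0.1515i) − (0.6678 + 0.1515i)(-0.1765) = 0, so the state is separable.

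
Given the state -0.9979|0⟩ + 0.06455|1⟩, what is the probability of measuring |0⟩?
0.9958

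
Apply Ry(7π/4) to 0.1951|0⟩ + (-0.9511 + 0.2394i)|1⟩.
(0.1837 - 0.09161i)|0⟩ + (0.9534 - 0.2212i)|1⟩

Ry(7π/4) = [[cos(θ/2), −sin(θ/2)], [sin(θ/2), cos(θ/2)]]; θ = 7π/4, cos(θ/2) ≈ -0.92388, sin(θ/2) ≈ 0.382683.
With a = amp(|0⟩) = 0.1951 and b = amp(|1⟩) = (-0.9511 + 0.2394i):
new amp(|0⟩) = (-0.92388)·a + (-0.382683)·b = (0.1837 - 0.09161i)
new amp(|1⟩) = (0.382683)·a + (-0.92388)·b = (0.9534 - 0.2212i)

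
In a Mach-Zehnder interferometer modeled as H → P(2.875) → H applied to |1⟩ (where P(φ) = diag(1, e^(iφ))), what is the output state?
(0.9823 - 0.1317i)|0⟩ + (0.01766 + 0.1317i)|1⟩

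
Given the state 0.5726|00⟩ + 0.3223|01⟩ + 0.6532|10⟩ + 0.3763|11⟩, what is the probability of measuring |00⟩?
0.3279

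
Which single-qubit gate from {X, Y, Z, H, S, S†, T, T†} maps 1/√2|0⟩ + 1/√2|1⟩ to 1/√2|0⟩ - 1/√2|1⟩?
Z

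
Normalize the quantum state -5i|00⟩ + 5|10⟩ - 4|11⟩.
-0.6155i|00⟩ + 0.6155|10⟩ - 0.4924|11⟩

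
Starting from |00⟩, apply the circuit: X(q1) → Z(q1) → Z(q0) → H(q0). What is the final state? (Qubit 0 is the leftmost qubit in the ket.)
-1/√2|01⟩ - 1/√2|11⟩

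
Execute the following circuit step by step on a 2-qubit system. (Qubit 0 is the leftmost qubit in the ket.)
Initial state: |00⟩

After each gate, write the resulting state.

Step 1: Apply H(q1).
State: 1/√2|00⟩ + 1/√2|01⟩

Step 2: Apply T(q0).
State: 1/√2|00⟩ + 1/√2|01⟩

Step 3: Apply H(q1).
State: |00⟩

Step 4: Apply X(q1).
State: |01⟩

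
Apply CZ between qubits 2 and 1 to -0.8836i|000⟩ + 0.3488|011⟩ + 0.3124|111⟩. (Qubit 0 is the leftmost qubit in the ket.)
-0.8836i|000⟩ - 0.3488|011⟩ - 0.3124|111⟩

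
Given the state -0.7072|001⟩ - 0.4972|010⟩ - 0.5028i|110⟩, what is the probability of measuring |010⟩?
0.2472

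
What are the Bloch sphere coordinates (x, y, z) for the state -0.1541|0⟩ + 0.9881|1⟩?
(-0.3045, 0, -0.9526)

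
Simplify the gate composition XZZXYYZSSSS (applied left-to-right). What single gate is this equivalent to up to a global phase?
Z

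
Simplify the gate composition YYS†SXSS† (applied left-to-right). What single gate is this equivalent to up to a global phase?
X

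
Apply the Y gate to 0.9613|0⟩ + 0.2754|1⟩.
-0.2754i|0⟩ + 0.9613i|1⟩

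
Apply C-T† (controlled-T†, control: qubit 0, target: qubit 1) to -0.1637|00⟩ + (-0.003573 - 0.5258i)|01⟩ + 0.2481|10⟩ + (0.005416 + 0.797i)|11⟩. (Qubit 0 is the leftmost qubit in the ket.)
-0.1637|00⟩ + (-0.003573 - 0.5258i)|01⟩ + 0.2481|10⟩ + (0.5674 + 0.5597i)|11⟩

C-T† leaves the control-|0⟩ kets |00⟩, |01⟩ unchanged and applies T† to qubit 1 on the control-|1⟩ pair (|10⟩, |11⟩).
T† = [[1, 0], [0, (1/√2 - (1/√2)i)]].
With a = amp(|10⟩) = 0.2481 and b = amp(|11⟩) = (0.005416 + 0.797i):
new amp(|10⟩) = (1)·a = 0.2481
new amp(|11⟩) = (1/√2 - (1/√2)i)·b = (0.5674 + 0.5597i)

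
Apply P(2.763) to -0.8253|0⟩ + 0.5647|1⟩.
-0.8253|0⟩ + (-0.5247 + 0.2087i)|1⟩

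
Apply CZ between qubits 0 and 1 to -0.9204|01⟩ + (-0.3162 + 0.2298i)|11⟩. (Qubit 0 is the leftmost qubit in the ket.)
-0.9204|01⟩ + (0.3162 - 0.2298i)|11⟩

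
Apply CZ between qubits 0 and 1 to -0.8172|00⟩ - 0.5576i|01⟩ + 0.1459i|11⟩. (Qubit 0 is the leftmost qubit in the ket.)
-0.8172|00⟩ - 0.5576i|01⟩ - 0.1459i|11⟩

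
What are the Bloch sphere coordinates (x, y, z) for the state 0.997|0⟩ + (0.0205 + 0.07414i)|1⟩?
(0.04088, 0.1478, 0.9881)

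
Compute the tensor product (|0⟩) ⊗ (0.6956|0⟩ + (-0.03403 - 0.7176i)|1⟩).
0.6956|00⟩ + (-0.03403 - 0.7176i)|01⟩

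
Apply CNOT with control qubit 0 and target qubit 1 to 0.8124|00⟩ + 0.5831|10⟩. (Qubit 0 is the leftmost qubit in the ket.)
0.8124|00⟩ + 0.5831|11⟩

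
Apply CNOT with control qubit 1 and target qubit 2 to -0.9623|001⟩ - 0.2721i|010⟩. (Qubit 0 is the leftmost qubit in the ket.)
-0.9623|001⟩ - 0.2721i|011⟩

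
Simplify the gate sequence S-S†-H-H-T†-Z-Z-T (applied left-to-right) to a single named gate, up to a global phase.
I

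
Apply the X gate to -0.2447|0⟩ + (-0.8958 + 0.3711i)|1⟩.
(-0.8958 + 0.3711i)|0⟩ - 0.2447|1⟩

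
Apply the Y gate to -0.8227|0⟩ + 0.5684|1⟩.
-0.5684i|0⟩ - 0.8227i|1⟩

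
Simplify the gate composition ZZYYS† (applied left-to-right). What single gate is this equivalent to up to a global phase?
S†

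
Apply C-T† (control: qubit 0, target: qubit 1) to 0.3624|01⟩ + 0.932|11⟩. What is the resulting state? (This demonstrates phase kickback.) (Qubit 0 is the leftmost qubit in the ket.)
0.3624|01⟩ + (0.659 - 0.659i)|11⟩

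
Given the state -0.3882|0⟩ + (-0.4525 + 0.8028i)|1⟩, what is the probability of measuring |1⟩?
0.8492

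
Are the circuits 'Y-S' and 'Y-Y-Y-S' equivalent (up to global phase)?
Yes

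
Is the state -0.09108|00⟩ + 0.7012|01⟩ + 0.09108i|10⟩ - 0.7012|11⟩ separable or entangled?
Entangled

Writing the state as a|00⟩ + b|01⟩ + c|10⟩ + d|11⟩, it is a product state iff ad − bc = 0.
Here (a, b, c, d) = (-0.09108, 0.7012, 0.09108i, -0.7012): ad − bc = (-0.09108)(-0.7012) − (0.7012)(0.09108i) = (0.06387 - 0.06387i) ≠ 0, so the state is entangled.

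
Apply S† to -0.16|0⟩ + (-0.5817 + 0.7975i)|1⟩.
-0.16|0⟩ + (0.7975 + 0.5817i)|1⟩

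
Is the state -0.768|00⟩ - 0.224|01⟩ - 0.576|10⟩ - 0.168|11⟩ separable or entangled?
Separable

Writing the state as a|00⟩ + b|01⟩ + c|10⟩ + d|11⟩, it is a product state iff ad − bc = 0.
Here (a, b, c, d) = (-0.768, -0.224, -0.576, -0.168): ad − bc = (-0.768)(-0.168) − (-0.224)(-0.576) = 0, so the state is separable.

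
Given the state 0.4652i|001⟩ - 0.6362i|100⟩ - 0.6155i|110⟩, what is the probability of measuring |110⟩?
0.3788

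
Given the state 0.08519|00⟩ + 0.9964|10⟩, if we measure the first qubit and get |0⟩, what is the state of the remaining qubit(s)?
|0⟩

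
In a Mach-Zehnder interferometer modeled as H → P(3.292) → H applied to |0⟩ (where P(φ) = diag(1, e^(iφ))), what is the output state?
(0.005645 - 0.07492i)|0⟩ + (0.9944 + 0.07492i)|1⟩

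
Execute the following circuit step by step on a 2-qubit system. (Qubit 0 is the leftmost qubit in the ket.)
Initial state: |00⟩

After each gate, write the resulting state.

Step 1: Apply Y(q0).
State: i|10⟩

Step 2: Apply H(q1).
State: (1/√2)i|10⟩ + (1/√2)i|11⟩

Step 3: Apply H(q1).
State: i|10⟩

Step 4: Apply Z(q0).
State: -i|10⟩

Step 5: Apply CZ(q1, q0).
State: -i|10⟩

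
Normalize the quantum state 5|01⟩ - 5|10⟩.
1/√2|01⟩ - 1/√2|10⟩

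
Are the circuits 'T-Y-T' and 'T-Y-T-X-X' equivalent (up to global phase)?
Yes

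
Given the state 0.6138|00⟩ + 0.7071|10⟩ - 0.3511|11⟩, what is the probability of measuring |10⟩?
0.5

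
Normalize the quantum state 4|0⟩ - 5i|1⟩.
0.6247|0⟩ - 0.7809i|1⟩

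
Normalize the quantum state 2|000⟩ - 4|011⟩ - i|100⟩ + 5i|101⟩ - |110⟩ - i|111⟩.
0.2887|000⟩ - 1/√3|011⟩ - 0.1443i|100⟩ + 0.7217i|101⟩ - 0.1443|110⟩ - 0.1443i|111⟩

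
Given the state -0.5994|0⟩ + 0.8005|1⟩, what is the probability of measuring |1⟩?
0.6408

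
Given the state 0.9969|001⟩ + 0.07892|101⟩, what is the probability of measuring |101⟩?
0.006228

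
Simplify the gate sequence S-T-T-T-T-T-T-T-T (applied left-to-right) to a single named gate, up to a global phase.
S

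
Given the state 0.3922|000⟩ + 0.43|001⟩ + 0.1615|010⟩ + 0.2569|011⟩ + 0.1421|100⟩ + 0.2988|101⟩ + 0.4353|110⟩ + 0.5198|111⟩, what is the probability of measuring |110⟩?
0.1895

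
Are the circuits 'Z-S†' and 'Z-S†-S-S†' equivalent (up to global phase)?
Yes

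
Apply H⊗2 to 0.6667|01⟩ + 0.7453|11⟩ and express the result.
0.706|00⟩ - 0.706|01⟩ - 0.0393|10⟩ + 0.0393|11⟩

H⊗2 gives amp(|y⟩) = (1/2) Σ_x (−1)^(x·y) amp(|x⟩), where x·y is the number of positions in which both x and y have a 1.
|00⟩: (0.6667 + 0.7453)/2 = 0.706
|01⟩: (-0.6667 - 0.7453)/2 = -0.706
|10⟩: (0.6667 - 0.7453)/2 = -0.0393
|11⟩: (-0.6667 + 0.7453)/2 = 0.0393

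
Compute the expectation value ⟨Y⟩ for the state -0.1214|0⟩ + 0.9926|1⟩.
0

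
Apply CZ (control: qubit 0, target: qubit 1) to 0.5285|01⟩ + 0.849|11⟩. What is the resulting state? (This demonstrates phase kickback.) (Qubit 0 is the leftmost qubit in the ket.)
0.5285|01⟩ - 0.849|11⟩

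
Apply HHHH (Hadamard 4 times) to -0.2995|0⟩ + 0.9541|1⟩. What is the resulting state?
-0.2995|0⟩ + 0.9541|1⟩

H² = I, so an even number of Hadamards cancels: H^4 = I and the state is unchanged.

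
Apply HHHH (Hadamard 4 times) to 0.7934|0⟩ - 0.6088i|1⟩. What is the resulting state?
0.7934|0⟩ - 0.6088i|1⟩

H² = I, so an even number of Hadamards cancels: H^4 = I and the state is unchanged.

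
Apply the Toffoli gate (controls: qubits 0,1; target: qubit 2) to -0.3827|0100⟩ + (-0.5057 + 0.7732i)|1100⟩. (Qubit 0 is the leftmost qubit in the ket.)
-0.3827|0100⟩ + (-0.5057 + 0.7732i)|1110⟩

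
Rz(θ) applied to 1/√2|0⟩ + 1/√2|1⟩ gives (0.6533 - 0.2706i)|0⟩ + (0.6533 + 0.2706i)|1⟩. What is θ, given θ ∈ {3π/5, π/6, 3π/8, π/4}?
π/4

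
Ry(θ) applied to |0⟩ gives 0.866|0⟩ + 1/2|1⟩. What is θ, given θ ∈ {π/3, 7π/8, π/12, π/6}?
π/3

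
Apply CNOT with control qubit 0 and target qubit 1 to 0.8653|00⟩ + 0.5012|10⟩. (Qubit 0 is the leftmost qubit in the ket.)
0.8653|00⟩ + 0.5012|11⟩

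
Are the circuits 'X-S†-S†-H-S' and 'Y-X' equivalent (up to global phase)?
No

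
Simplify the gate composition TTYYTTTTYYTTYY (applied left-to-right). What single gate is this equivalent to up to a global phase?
I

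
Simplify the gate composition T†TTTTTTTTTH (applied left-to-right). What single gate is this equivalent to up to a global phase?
H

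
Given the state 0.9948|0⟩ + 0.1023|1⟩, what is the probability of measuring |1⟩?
0.01047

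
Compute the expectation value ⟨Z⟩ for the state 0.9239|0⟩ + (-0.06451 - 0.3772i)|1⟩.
0.7071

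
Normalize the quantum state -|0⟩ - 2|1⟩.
-1/√5|0⟩ - 0.8944|1⟩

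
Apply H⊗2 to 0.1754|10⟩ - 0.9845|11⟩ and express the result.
-0.4046|00⟩ + 0.58|01⟩ + 0.4046|10⟩ - 0.58|11⟩

H⊗2 gives amp(|y⟩) = (1/2) Σ_x (−1)^(x·y) amp(|x⟩), where x·y is the number of positions in which both x and y have a 1.
|00⟩: (0.1754 - 0.9845)/2 = -0.4046
|01⟩: (0.1754 + 0.9845)/2 = 0.58
|10⟩: (-0.1754 + 0.9845)/2 = 0.4046
|11⟩: (-0.1754 - 0.9845)/2 = -0.58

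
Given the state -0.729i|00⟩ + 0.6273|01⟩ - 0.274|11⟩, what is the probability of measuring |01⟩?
0.3935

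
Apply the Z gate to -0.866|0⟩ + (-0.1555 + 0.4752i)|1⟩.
-0.866|0⟩ + (0.1555 - 0.4752i)|1⟩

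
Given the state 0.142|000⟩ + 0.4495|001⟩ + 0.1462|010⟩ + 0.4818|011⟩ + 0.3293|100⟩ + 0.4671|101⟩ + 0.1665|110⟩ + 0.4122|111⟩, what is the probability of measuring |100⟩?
0.1084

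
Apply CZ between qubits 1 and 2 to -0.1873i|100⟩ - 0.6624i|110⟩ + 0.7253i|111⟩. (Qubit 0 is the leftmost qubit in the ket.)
-0.1873i|100⟩ - 0.6624i|110⟩ - 0.7253i|111⟩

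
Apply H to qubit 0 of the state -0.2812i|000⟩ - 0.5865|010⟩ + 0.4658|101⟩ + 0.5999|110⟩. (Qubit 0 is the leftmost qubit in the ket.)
-0.1988i|000⟩ + 0.3294|001⟩ + 0.009475|010⟩ - 0.1988i|100⟩ - 0.3294|101⟩ - 0.8389|110⟩

H on qubit 0 mixes each pair of kets that differ only in qubit 0: amplitudes (a, b) of (|…0…⟩, |…1…⟩) become ((a + b)/√2, (a − b)/√2). Kets absent from the input have amplitude 0.
(|000⟩, |100⟩): (a, b) = (-0.2812i, 0) → (-0.1988i, -0.1988i)
(|001⟩, |101⟩): (a, b) = (0, 0.4658) → (0.3294, -0.3294)
(|010⟩, |110⟩): (a, b) = (-0.5865, 0.5999) → (0.009475, -0.8389)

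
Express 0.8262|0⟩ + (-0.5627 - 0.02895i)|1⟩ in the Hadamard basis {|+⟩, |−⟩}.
(0.1863 - 0.02047i)|+⟩ + (0.9821 + 0.02047i)|−⟩

With |ψ⟩ = α|0⟩ + β|1⟩, the Hadamard-basis coefficients are ⟨+|ψ⟩ = (α + β)/√2 and ⟨−|ψ⟩ = (α − β)/√2.
Here α = 0.8262, β = (-0.5627 - 0.02895i): (α + β)/√2 = (0.1863 - 0.02047i), (α − β)/√2 = (0.9821 + 0.02047i).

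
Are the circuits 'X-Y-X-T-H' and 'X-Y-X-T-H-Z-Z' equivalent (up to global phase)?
Yes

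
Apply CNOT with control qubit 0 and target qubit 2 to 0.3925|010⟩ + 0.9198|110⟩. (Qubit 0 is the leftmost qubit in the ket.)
0.3925|010⟩ + 0.9198|111⟩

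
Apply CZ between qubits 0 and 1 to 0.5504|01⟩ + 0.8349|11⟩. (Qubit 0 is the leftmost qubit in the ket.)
0.5504|01⟩ - 0.8349|11⟩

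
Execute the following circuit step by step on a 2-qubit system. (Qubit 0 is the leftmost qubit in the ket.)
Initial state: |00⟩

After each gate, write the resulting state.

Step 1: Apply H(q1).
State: 1/√2|00⟩ + 1/√2|01⟩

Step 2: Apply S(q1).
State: 1/√2|00⟩ + (1/√2)i|01⟩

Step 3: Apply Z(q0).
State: 1/√2|00⟩ + (1/√2)i|01⟩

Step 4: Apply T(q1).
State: 1/√2|00⟩ + (-1/2 + (1/2)i)|01⟩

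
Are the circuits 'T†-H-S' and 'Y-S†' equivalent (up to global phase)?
No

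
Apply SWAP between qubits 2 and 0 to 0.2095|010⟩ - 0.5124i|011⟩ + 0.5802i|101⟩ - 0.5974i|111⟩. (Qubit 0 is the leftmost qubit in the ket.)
0.2095|010⟩ + 0.5802i|101⟩ - 0.5124i|110⟩ - 0.5974i|111⟩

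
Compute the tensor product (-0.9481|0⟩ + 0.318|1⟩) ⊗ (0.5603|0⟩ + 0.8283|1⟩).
-0.5312|00⟩ - 0.7853|01⟩ + 0.1782|10⟩ + 0.2634|11⟩

amp(|b₁b₂…⟩) = product of the factor amplitudes for bits b₁, b₂, …; only kets whose every factor amplitude is nonzero survive.
|00⟩: (-0.9481)(0.5603) = -0.5312
|01⟩: (-0.9481)(0.8283) = -0.7853
|10⟩: (0.318)(0.5603) = 0.1782
|11⟩: (0.318)(0.8283) = 0.2634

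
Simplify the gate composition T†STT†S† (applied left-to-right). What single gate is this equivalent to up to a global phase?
T†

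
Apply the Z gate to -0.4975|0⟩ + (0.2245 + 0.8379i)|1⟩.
-0.4975|0⟩ + (-0.2245 - 0.8379i)|1⟩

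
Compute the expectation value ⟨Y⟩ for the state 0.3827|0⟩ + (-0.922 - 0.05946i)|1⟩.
-0.04551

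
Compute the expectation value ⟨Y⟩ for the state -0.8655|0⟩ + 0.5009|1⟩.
0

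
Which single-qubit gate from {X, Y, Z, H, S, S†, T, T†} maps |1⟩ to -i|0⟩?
Y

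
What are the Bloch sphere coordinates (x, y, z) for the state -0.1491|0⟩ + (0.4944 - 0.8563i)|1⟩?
(-0.1474, 0.2553, -0.9555)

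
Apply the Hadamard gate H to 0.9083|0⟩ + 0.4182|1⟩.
0.938|0⟩ + 0.3466|1⟩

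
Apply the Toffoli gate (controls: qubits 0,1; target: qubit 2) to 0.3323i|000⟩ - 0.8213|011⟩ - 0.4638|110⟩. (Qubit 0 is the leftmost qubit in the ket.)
0.3323i|000⟩ - 0.8213|011⟩ - 0.4638|111⟩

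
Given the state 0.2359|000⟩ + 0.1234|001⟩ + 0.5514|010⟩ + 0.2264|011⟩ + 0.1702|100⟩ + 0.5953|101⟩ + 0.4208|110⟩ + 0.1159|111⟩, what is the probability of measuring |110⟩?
0.1771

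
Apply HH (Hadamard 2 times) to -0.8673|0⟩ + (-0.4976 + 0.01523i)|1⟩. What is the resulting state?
-0.8673|0⟩ + (-0.4976 + 0.01523i)|1⟩

H² = I, so an even number of Hadamards cancels: H^2 = I and the state is unchanged.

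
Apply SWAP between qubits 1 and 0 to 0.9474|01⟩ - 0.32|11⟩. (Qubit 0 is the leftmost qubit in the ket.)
0.9474|10⟩ - 0.32|11⟩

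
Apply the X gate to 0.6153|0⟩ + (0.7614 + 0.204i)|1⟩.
(0.7614 + 0.204i)|0⟩ + 0.6153|1⟩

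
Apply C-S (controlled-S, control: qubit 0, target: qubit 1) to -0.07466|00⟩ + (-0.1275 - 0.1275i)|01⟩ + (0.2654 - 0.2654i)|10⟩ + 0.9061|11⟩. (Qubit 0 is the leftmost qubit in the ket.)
-0.07466|00⟩ + (-0.1275 - 0.1275i)|01⟩ + (0.2654 - 0.2654i)|10⟩ + 0.9061i|11⟩

C-S leaves the control-|0⟩ kets |00⟩, |01⟩ unchanged and applies S to qubit 1 on the control-|1⟩ pair (|10⟩, |11⟩).
S = [[1, 0], [0, i]].
With a = amp(|10⟩) = (0.2654 - 0.2654i) and b = amp(|11⟩) = 0.9061:
new amp(|10⟩) = (1)·a = (0.2654 - 0.2654i)
new amp(|11⟩) = (i)·b = 0.9061i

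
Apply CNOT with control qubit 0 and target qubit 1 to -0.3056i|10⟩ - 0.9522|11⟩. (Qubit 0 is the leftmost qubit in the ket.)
-0.9522|10⟩ - 0.3056i|11⟩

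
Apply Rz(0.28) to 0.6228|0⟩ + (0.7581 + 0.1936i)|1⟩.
(0.6167 - 0.08691i)|0⟩ + (0.7237 + 0.2975i)|1⟩

Rz(0.28) = [[e^(−iθ/2), 0], [0, e^(iθ/2)]] with e^(±iθ/2) = cos(θ/2) ± i·sin(θ/2); θ = 0.28, cos(θ/2) ≈ 0.990216, sin(θ/2) ≈ 0.139543.
With a = amp(|0⟩) = 0.6228 and b = amp(|1⟩) = (0.7581 + 0.1936i):
new amp(|0⟩) = (0.990216 - 0.139543i)·a = (0.6167 - 0.08691i)
new amp(|1⟩) = (0.990216 + 0.139543i)·b = (0.7237 + 0.2975i)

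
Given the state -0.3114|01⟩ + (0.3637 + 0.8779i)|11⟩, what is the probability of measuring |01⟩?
0.09697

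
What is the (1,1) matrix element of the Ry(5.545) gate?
-0.9327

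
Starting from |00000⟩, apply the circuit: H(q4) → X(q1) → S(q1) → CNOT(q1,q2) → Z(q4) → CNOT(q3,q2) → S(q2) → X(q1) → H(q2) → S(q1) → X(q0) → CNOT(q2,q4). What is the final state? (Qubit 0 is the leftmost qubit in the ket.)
-1/2|10000⟩ + 1/2|10001⟩ - 1/2|10100⟩ + 1/2|10101⟩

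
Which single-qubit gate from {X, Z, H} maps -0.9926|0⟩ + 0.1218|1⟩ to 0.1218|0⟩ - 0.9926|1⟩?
X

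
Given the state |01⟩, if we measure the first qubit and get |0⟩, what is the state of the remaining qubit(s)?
|1⟩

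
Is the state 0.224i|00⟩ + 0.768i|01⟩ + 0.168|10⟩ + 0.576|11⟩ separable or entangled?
Separable

Writing the state as a|00⟩ + b|01⟩ + c|10⟩ + d|11⟩, it is a product state iff ad − bc = 0.
Here (a, b, c, d) = (0.224i, 0.768i, 0.168, 0.576): ad − bc = (0.224i)(0.576) − (0.768i)(0.168) = 0, so the state is separable.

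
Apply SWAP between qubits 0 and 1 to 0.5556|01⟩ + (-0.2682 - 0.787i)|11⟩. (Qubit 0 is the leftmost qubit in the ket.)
0.5556|10⟩ + (-0.2682 - 0.787i)|11⟩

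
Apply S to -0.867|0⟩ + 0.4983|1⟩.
-0.867|0⟩ + 0.4983i|1⟩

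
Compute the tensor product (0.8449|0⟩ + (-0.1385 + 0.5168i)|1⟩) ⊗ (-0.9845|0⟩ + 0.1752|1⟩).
-0.8318|00⟩ + 0.148|01⟩ + (0.1364 - 0.5088i)|10⟩ + (-0.02427 + 0.09054i)|11⟩

amp(|b₁b₂…⟩) = product of the factor amplitudes for bits b₁, b₂, …; only kets whose every factor amplitude is nonzero survive.
|00⟩: (0.8449)(-0.9845) = -0.8318
|01⟩: (0.8449)(0.1752) = 0.148
|10⟩: (-0.1385 + 0.5168i)(-0.9845) = (0.1364 - 0.5088i)
|11⟩: (-0.1385 + 0.5168i)(0.1752) = (-0.02427 + 0.09054i)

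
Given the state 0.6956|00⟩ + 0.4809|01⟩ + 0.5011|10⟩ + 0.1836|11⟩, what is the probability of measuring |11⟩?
0.03371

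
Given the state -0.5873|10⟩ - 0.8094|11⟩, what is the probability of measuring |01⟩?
0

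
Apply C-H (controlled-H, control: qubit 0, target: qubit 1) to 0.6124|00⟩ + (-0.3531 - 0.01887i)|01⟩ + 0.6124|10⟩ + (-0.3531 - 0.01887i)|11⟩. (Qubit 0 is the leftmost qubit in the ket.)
0.6124|00⟩ + (-0.3531 - 0.01887i)|01⟩ + (0.1834 - 0.01334i)|10⟩ + (0.6827 + 0.01334i)|11⟩

C-H leaves the control-|0⟩ kets |00⟩, |01⟩ unchanged and applies H to qubit 1 on the control-|1⟩ pair (|10⟩, |11⟩).
H = [[1/√2, 1/√2], [1/√2, -1/√2]].
With a = amp(|10⟩) = 0.6124 and b = amp(|11⟩) = (-0.3531 - 0.01887i):
new amp(|10⟩) = (1/√2)·a + (1/√2)·b = (0.1834 - 0.01334i)
new amp(|11⟩) = (1/√2)·a + (-1/√2)·b = (0.6827 + 0.01334i)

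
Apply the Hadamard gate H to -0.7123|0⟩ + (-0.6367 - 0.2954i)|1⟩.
(-0.9539 - 0.2089i)|0⟩ + (-0.05346 + 0.2089i)|1⟩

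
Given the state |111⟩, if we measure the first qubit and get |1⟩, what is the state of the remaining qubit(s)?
|11⟩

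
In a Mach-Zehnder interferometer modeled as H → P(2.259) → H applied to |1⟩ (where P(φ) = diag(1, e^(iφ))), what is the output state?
(0.8176 - 0.3862i)|0⟩ + (0.1824 + 0.3862i)|1⟩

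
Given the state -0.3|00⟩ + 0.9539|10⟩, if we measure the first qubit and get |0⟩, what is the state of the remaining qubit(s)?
-|0⟩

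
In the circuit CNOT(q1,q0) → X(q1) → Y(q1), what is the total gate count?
3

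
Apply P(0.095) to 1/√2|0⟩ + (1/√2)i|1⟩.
1/√2|0⟩ + (-0.06707 + 0.7039i)|1⟩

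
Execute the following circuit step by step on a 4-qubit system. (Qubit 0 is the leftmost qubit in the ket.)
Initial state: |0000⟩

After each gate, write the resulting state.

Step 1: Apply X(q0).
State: |1000⟩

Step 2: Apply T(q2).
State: |1000⟩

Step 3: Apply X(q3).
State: |1001⟩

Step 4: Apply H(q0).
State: 1/√2|0001⟩ - 1/√2|1001⟩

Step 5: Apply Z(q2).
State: 1/√2|0001⟩ - 1/√2|1001⟩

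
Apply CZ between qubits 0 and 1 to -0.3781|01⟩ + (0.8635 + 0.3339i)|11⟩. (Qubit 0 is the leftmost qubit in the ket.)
-0.3781|01⟩ + (-0.8635 - 0.3339i)|11⟩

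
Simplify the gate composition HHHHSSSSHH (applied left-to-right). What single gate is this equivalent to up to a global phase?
I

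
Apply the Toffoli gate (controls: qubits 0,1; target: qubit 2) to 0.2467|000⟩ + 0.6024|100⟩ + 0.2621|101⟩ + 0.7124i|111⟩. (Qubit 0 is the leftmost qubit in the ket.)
0.2467|000⟩ + 0.6024|100⟩ + 0.2621|101⟩ + 0.7124i|110⟩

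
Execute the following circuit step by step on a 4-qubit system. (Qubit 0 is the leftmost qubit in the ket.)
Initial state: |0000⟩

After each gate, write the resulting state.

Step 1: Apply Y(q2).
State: i|0010⟩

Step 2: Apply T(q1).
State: i|0010⟩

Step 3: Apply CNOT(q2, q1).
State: i|0110⟩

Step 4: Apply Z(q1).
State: -i|0110⟩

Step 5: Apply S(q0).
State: -i|0110⟩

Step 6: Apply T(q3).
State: -i|0110⟩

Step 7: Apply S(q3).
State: -i|0110⟩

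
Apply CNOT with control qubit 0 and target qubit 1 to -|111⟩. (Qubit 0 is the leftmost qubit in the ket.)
-|101⟩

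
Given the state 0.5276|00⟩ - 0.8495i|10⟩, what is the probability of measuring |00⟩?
0.2784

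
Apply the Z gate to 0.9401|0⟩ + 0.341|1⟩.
0.9401|0⟩ - 0.341|1⟩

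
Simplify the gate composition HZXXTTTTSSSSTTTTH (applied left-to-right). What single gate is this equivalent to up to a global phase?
X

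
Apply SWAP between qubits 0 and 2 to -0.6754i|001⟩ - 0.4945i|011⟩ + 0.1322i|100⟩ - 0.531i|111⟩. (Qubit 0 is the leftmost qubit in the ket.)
0.1322i|001⟩ - 0.6754i|100⟩ - 0.4945i|110⟩ - 0.531i|111⟩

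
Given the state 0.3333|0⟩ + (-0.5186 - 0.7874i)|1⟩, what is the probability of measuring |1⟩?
0.8889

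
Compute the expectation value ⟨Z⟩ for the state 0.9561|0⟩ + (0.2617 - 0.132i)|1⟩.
0.8282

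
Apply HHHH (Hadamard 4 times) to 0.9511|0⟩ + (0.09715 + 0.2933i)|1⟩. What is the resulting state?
0.9511|0⟩ + (0.09715 + 0.2933i)|1⟩

H² = I, so an even number of Hadamards cancels: H^4 = I and the state is unchanged.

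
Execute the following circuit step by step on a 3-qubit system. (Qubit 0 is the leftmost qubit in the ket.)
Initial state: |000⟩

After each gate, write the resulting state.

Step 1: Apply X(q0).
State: |100⟩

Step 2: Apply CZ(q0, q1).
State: |100⟩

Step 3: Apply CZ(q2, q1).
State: |100⟩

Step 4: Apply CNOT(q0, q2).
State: |101⟩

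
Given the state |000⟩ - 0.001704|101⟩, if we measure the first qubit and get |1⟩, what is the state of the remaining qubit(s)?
-|01⟩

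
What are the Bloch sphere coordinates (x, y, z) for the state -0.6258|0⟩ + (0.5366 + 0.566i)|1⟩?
(-0.6716, -0.7084, -0.2167)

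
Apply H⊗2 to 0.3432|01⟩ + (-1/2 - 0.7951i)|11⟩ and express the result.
(-0.0784 - 0.3976i)|00⟩ + (0.0784 + 0.3976i)|01⟩ + (0.4216 + 0.3976i)|10⟩ + (-0.4216 - 0.3976i)|11⟩

H⊗2 gives amp(|y⟩) = (1/2) Σ_x (−1)^(x·y) amp(|x⟩), where x·y is the number of positions in which both x and y have a 1.
|00⟩: (0.3432 + (-1/2 - 0.7951i))/2 = (-0.0784 - 0.3976i)
|01⟩: (-0.3432 - (-1/2 - 0.7951i))/2 = (0.0784 + 0.3976i)
|10⟩: (0.3432 - (-1/2 - 0.7951i))/2 = (0.4216 + 0.3976i)
|11⟩: (-0.3432 + (-1/2 - 0.7951i))/2 = (-0.4216 - 0.3976i)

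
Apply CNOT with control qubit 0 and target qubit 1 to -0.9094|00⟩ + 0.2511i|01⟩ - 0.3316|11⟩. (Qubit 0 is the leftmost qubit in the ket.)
-0.9094|00⟩ + 0.2511i|01⟩ - 0.3316|10⟩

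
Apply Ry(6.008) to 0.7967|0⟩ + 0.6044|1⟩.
-0.8721|0⟩ - 0.4894|1⟩

Ry(6.008) = [[cos(θ/2), −sin(θ/2)], [sin(θ/2), cos(θ/2)]]; θ = 6.008, cos(θ/2) ≈ -0.990549, sin(θ/2) ≈ 0.137159.
With a = amp(|0⟩) = 0.7967 and b = amp(|1⟩) = 0.6044:
new amp(|0⟩) = (-0.990549)·a + (-0.137159)·b = -0.8721
new amp(|1⟩) = (0.137159)·a + (-0.990549)·b = -0.4894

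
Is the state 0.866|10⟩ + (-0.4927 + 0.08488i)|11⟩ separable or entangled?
Separable

Writing the state as a|00⟩ + b|01⟩ + c|10⟩ + d|11⟩, it is a product state iff ad − bc = 0.
Here (a, b, c, d) = (0, 0, 0.866, (-0.4927 + 0.08488i)): ad − bc = (0)(-0.4927 + 0.08488i) − (0)(0.866) = 0, so the state is separable.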